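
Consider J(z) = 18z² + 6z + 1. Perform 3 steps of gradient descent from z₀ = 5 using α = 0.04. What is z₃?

-0.606784

J′(z) = 36z + 6
z₁ = 5 − 0.04·186 = -2.44
z₂ = -2.44 − 0.04·(-81.84) = 0.8336
z₃ = 0.8336 − 0.04·36.0096 = -0.606784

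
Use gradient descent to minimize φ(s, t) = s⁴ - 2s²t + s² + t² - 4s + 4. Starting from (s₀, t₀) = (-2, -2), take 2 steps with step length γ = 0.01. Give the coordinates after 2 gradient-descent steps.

(-1.14347264, -1.800928)

∇φ = (4s³ - 4st + 2s - 4, -2s² + 2t)
Step 1: at (-2, -2), ∇φ = (-56, -12) → (-2, -2) − 0.01·(-56, -12) = (-1.44, -1.88)
Step 2: at (-1.44, -1.88), ∇φ = (-29.652736, -7.9072) → (-1.44, -1.88) − 0.01·(-29.652736, -7.9072) = (-1.14347264, -1.800928)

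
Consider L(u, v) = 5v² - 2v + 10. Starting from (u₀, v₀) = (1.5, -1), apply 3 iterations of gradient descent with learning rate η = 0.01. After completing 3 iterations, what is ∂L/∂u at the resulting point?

0

∇L = (0, 10v - 2)
Step 1: at (1.5, -1), ∇L = (0, -12) → (1.5, -1) − 0.01·(0, -12) = (1.5, -0.88)
Step 2: at (1.5, -0.88), ∇L = (0, -10.8) → (1.5, -0.88) − 0.01·(0, -10.8) = (1.5, -0.772)
Step 3: at (1.5, -0.772), ∇L = (0, -9.72) → (1.5, -0.772) − 0.01·(0, -9.72) = (1.5, -0.6748)
∂L/∂u at (1.5, -0.6748) = 0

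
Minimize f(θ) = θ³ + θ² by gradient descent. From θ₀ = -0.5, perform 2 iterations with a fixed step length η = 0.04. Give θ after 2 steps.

f′(θ) = 3θ² + 2θ
θ₁ = -0.5 − 0.04·(-0.25) = -0.49
θ₂ = -0.49 − 0.04·(-0.2597) = -0.479612

-0.479612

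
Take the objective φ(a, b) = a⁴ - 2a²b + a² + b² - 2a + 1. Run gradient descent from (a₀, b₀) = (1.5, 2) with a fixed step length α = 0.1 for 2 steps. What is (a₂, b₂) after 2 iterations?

(1.44375, 1.9525)

∇φ = (4a³ - 4ab + 2a - 2, -2a² + 2b)
(a₁, b₁) = (1.5, 2) − 0.1·(2.5, -0.5) = (1.25, 2.05)
(a₂, b₂) = (1.25, 2.05) − 0.1·(-1.9375, 0.975) = (1.44375, 1.9525)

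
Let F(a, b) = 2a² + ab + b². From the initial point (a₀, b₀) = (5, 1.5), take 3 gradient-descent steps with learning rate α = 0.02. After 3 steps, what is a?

∇F = (4a + b, a + 2b)
(a₁, b₁) = (5, 1.5) − 0.02·(21.5, 8) = (4.57, 1.34)
(a₂, b₂) = (4.57, 1.34) − 0.02·(19.62, 7.25) = (4.1776, 1.195)
(a₃, b₃) = (4.1776, 1.195) − 0.02·(17.9054, 6.5676) = (3.819492, 1.063648)
a = 3.819492

3.819492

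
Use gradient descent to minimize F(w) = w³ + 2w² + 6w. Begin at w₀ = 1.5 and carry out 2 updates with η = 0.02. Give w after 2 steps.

F′(w) = 3w² + 4w + 6
w₁ = 1.5 − 0.02·18.75 = 1.125
w₂ = 1.125 − 0.02·14.296875 = 0.8390625

0.8390625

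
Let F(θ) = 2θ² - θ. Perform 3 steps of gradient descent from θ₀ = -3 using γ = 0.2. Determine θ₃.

F′(θ) = 4θ - 1
Step 1: F′(-3) = -13; θ₁ = -3 − 0.2·(-13) = -0.4
Step 2: F′(-0.4) = -2.6; θ₂ = -0.4 − 0.2·(-2.6) = 0.12
Step 3: F′(0.12) = -0.52; θ₃ = 0.12 − 0.2·(-0.52) = 0.224

0.224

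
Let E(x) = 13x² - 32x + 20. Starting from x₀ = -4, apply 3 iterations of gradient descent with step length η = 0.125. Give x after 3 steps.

60.8125

E′(x) = 26x - 32
Step 1: E′(-4) = -136; x₁ = -4 − 0.125·(-136) = 13
Step 2: E′(13) = 306; x₂ = 13 − 0.125·306 = -25.25
Step 3: E′(-25.25) = -688.5; x₃ = -25.25 − 0.125·(-688.5) = 60.8125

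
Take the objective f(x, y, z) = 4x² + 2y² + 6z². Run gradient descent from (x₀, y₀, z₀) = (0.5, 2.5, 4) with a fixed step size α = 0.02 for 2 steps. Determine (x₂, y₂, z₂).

(0.3528, 2.116, 2.3104)

∇f = (8x, 4y, 12z)
Step 1: at (0.5, 2.5, 4), ∇f = (4, 10, 48) → (0.5, 2.5, 4) − 0.02·(4, 10, 48) = (0.42, 2.3, 3.04)
Step 2: at (0.42, 2.3, 3.04), ∇f = (3.36, 9.2, 36.48) → (0.42, 2.3, 3.04) − 0.02·(3.36, 9.2, 36.48) = (0.3528, 2.116, 2.3104)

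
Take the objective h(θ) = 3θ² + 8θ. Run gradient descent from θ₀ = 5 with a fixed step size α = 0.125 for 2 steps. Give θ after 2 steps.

h′(θ) = 6θ + 8
Step 1: h′(5) = 38; θ₁ = 5 − 0.125·38 = 0.25
Step 2: h′(0.25) = 9.5; θ₂ = 0.25 − 0.125·9.5 = -0.9375

-0.9375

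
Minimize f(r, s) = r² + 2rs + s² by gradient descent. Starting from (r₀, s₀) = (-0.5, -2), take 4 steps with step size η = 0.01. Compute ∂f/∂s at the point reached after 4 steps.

∇f = (2r + 2s, 2r + 2s)
Step 1: at (-0.5, -2), ∇f = (-5, -5) → (-0.5, -2) − 0.01·(-5, -5) = (-0.45, -1.95)
Step 2: at (-0.45, -1.95), ∇f = (-4.8, -4.8) → (-0.45, -1.95) − 0.01·(-4.8, -4.8) = (-0.402, -1.902)
Step 3: at (-0.402, -1.902), ∇f = (-4.608, -4.608) → (-0.402, -1.902) − 0.01·(-4.608, -4.608) = (-0.35592, -1.85592)
Step 4: at (-0.35592, -1.85592), ∇f = (-4.42368, -4.42368) → (-0.35592, -1.85592) − 0.01·(-4.42368, -4.42368) = (-0.3116832, -1.8116832)
∂f/∂s at (-0.3116832, -1.8116832) = -4.2467328

-4.2467328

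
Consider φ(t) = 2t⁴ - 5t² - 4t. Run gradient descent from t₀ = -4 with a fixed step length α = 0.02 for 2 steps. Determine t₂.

-20.20745728

φ′(t) = 8t³ - 10t - 4
Step 1: φ′(-4) = -476; t₁ = -4 − 0.02·(-476) = 5.52
Step 2: φ′(5.52) = 1286.372864; t₂ = 5.52 − 0.02·1286.372864 = -20.20745728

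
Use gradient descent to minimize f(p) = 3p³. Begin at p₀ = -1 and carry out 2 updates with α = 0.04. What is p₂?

f′(p) = 9p²
Step 1: f′(-1) = 9; p₁ = -1 − 0.04·9 = -1.36
Step 2: f′(-1.36) = 16.6464; p₂ = -1.36 − 0.04·16.6464 = -2.025856

-2.025856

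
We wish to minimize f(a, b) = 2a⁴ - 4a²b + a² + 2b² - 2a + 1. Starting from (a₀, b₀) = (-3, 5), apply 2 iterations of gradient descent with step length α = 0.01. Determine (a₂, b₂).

(-2.10752512, 5.107264)

∇f = (8a³ - 8ab + 2a - 2, -4a² + 4b)
Step 1: at (-3, 5), ∇f = (-104, -16) → (-3, 5) − 0.01·(-104, -16) = (-1.96, 5.16)
Step 2: at (-1.96, 5.16), ∇f = (14.752512, 5.2736) → (-1.96, 5.16) − 0.01·(14.752512, 5.2736) = (-2.10752512, 5.107264)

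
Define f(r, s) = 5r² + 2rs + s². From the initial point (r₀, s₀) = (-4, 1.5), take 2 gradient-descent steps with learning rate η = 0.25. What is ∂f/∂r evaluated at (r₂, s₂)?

∇f = (10r + 2s, 2r + 2s)
(r₁, s₁) = (-4, 1.5) − 0.25·(-37, -5) = (5.25, 2.75)
(r₂, s₂) = (5.25, 2.75) − 0.25·(58, 16) = (-9.25, -1.25)
∂f/∂r at (-9.25, -1.25) = -95

-95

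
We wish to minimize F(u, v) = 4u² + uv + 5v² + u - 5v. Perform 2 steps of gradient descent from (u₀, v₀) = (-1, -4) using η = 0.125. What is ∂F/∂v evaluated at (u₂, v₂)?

-3.9375

∇F = (8u + v + 1, u + 10v - 5)
(u₁, v₁) = (-1, -4) − 0.125·(-11, -46) = (0.375, 1.75)
(u₂, v₂) = (0.375, 1.75) − 0.125·(5.75, 12.875) = (-0.34375, 0.140625)
∂F/∂v at (-0.34375, 0.140625) = -3.9375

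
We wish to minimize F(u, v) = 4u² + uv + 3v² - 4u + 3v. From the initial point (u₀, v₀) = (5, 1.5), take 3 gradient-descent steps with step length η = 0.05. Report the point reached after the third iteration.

(1.4180625, -0.148)

∇F = (8u + v - 4, u + 6v + 3)
(u₁, v₁) = (5, 1.5) − 0.05·(37.5, 17) = (3.125, 0.65)
(u₂, v₂) = (3.125, 0.65) − 0.05·(21.65, 10.025) = (2.0425, 0.14875)
(u₃, v₃) = (2.0425, 0.14875) − 0.05·(12.48875, 5.935) = (1.4180625, -0.148)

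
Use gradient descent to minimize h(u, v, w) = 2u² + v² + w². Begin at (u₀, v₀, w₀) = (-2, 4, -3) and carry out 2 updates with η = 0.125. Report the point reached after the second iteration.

(-0.5, 2.25, -1.6875)

∇h = (4u, 2v, 2w)
Step 1: at (-2, 4, -3), ∇h = (-8, 8, -6) → (-2, 4, -3) − 0.125·(-8, 8, -6) = (-1, 3, -2.25)
Step 2: at (-1, 3, -2.25), ∇h = (-4, 6, -4.5) → (-1, 3, -2.25) − 0.125·(-4, 6, -4.5) = (-0.5, 2.25, -1.6875)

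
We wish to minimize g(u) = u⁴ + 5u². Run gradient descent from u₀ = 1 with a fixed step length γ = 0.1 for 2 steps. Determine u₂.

g′(u) = 4u³ + 10u
u₁ = 1 − 0.1·14 = -0.4
u₂ = -0.4 − 0.1·(-4.256) = 0.0256

0.0256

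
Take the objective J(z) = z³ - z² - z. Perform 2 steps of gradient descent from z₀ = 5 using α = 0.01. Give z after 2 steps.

3.886912

J′(z) = 3z² - 2z - 1
z₁ = 5 − 0.01·64 = 4.36
z₂ = 4.36 − 0.01·47.3088 = 3.886912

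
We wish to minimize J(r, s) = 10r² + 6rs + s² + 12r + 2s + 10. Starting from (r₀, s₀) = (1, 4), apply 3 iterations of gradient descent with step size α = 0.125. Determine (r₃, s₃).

∇J = (20r + 6s + 12, 6r + 2s + 2)
Step 1: at (1, 4), ∇J = (56, 16) → (1, 4) − 0.125·(56, 16) = (-6, 2)
Step 2: at (-6, 2), ∇J = (-96, -30) → (-6, 2) − 0.125·(-96, -30) = (6, 5.75)
Step 3: at (6, 5.75), ∇J = (166.5, 49.5) → (6, 5.75) − 0.125·(166.5, 49.5) = (-14.8125, -0.4375)

(-14.8125, -0.4375)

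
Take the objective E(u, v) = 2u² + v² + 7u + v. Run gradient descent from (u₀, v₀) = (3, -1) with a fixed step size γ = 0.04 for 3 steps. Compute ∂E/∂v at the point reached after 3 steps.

∇E = (4u + 7, 2v + 1)
(u₁, v₁) = (3, -1) − 0.04·(19, -1) = (2.24, -0.96)
(u₂, v₂) = (2.24, -0.96) − 0.04·(15.96, -0.92) = (1.6016, -0.9232)
(u₃, v₃) = (1.6016, -0.9232) − 0.04·(13.4064, -0.8464) = (1.065344, -0.889344)
∂E/∂v at (1.065344, -0.889344) = -0.778688

-0.778688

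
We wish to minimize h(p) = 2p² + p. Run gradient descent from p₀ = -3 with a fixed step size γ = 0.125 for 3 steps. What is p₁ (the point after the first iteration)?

-1.625

h′(p) = 4p + 1
p₁ = -3 − 0.125·(-11) = -1.625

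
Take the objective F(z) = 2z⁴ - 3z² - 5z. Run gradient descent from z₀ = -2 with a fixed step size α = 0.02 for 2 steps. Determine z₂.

F′(z) = 8z³ - 6z - 5
z₁ = -2 − 0.02·(-57) = -0.86
z₂ = -0.86 − 0.02·(-4.928448) = -0.76143104

-0.76143104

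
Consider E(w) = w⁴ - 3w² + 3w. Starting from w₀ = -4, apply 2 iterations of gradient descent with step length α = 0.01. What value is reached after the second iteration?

-1.64259156

E′(w) = 4w³ - 6w + 3
w₁ = -4 − 0.01·(-229) = -1.71
w₂ = -1.71 − 0.01·(-6.740844) = -1.64259156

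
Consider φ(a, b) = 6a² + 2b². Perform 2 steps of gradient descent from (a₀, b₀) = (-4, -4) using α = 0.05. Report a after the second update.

∇φ = (12a, 4b)
Step 1: at (-4, -4), ∇φ = (-48, -16) → (-4, -4) − 0.05·(-48, -16) = (-1.6, -3.2)
Step 2: at (-1.6, -3.2), ∇φ = (-19.2, -12.8) → (-1.6, -3.2) − 0.05·(-19.2, -12.8) = (-0.64, -2.56)
a = -0.64

-0.64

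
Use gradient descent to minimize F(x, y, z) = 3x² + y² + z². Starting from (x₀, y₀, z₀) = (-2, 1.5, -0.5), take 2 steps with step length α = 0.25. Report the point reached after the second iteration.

(-0.5, 0.375, -0.125)

∇F = (6x, 2y, 2z)
(x₁, y₁, z₁) = (-2, 1.5, -0.5) − 0.25·(-12, 3, -1) = (1, 0.75, -0.25)
(x₂, y₂, z₂) = (1, 0.75, -0.25) − 0.25·(6, 1.5, -0.5) = (-0.5, 0.375, -0.125)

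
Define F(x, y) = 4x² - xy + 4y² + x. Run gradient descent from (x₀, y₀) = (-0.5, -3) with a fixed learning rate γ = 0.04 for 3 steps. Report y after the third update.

∇F = (8x - y + 1, -x + 8y)
Step 1: at (-0.5, -3), ∇F = (0, -23.5) → (-0.5, -3) − 0.04·(0, -23.5) = (-0.5, -2.06)
Step 2: at (-0.5, -2.06), ∇F = (-0.94, -15.98) → (-0.5, -2.06) − 0.04·(-0.94, -15.98) = (-0.4624, -1.4208)
Step 3: at (-0.4624, -1.4208), ∇F = (-1.2784, -10.904) → (-0.4624, -1.4208) − 0.04·(-1.2784, -10.904) = (-0.411264, -0.98464)
y = -0.98464

-0.98464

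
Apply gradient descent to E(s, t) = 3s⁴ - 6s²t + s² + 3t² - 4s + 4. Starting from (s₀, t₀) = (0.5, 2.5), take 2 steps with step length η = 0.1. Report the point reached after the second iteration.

∇E = (12s³ - 12st + 2s - 4, -6s² + 6t)
(s₁, t₁) = (0.5, 2.5) − 0.1·(-16.5, 13.5) = (2.15, 1.15)
(s₂, t₂) = (2.15, 1.15) − 0.1·(89.8905, -20.835) = (-6.83905, 3.2335)

(-6.83905, 3.2335)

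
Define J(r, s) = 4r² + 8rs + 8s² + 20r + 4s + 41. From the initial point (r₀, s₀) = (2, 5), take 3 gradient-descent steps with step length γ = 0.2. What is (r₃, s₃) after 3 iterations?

(-106.064, -162.776)

∇J = (8r + 8s + 20, 8r + 16s + 4)
Step 1: at (2, 5), ∇J = (76, 100) → (2, 5) − 0.2·(76, 100) = (-13.2, -15)
Step 2: at (-13.2, -15), ∇J = (-205.6, -341.6) → (-13.2, -15) − 0.2·(-205.6, -341.6) = (27.92, 53.32)
Step 3: at (27.92, 53.32), ∇J = (669.92, 1080.48) → (27.92, 53.32) − 0.2·(669.92, 1080.48) = (-106.064, -162.776)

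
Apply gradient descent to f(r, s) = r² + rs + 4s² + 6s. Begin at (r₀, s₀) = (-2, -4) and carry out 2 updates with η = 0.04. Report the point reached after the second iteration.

(-1.4304, -2.1312)

∇f = (2r + s, r + 8s + 6)
(r₁, s₁) = (-2, -4) − 0.04·(-8, -28) = (-1.68, -2.88)
(r₂, s₂) = (-1.68, -2.88) − 0.04·(-6.24, -18.72) = (-1.4304, -2.1312)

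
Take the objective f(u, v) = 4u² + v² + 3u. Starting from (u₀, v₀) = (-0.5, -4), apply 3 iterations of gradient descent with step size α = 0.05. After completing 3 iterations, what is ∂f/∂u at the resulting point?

-0.216

∇f = (8u + 3, 2v)
Step 1: at (-0.5, -4), ∇f = (-1, -8) → (-0.5, -4) − 0.05·(-1, -8) = (-0.45, -3.6)
Step 2: at (-0.45, -3.6), ∇f = (-0.6, -7.2) → (-0.45, -3.6) − 0.05·(-0.6, -7.2) = (-0.42, -3.24)
Step 3: at (-0.42, -3.24), ∇f = (-0.36, -6.48) → (-0.42, -3.24) − 0.05·(-0.36, -6.48) = (-0.402, -2.916)
∂f/∂u at (-0.402, -2.916) = -0.216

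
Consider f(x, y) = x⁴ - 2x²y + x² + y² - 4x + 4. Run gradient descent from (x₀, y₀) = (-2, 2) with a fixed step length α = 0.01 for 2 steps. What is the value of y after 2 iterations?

∇f = (4x³ - 4xy + 2x - 4, -2x² + 2y)
Step 1: at (-2, 2), ∇f = (-24, -4) → (-2, 2) − 0.01·(-24, -4) = (-1.76, 2.04)
Step 2: at (-1.76, 2.04), ∇f = (-14.965504, -2.1152) → (-1.76, 2.04) − 0.01·(-14.965504, -2.1152) = (-1.61034496, 2.061152)
y = 2.061152

2.061152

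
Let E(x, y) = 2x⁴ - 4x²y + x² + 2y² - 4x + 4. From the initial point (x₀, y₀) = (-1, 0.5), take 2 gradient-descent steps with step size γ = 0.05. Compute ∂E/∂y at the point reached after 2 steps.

1.7104

∇E = (8x³ - 8xy + 2x - 4, -4x² + 4y)
(x₁, y₁) = (-1, 0.5) − 0.05·(-10, -2) = (-0.5, 0.6)
(x₂, y₂) = (-0.5, 0.6) − 0.05·(-3.6, 1.4) = (-0.32, 0.53)
∂E/∂y at (-0.32, 0.53) = 1.7104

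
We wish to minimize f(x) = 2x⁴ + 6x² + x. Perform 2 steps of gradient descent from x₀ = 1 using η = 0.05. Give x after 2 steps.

f′(x) = 8x³ + 12x + 1
Step 1: f′(1) = 21; x₁ = 1 − 0.05·21 = -0.05
Step 2: f′(-0.05) = 0.399; x₂ = -0.05 − 0.05·0.399 = -0.06995

-0.06995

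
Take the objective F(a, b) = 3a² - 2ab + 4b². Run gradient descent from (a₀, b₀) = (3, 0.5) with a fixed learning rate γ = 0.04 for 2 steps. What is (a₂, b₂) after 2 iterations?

(1.8096, 0.58)

∇F = (6a - 2b, -2a + 8b)
Step 1: at (3, 0.5), ∇F = (17, -2) → (3, 0.5) − 0.04·(17, -2) = (2.32, 0.58)
Step 2: at (2.32, 0.58), ∇F = (12.76, 0) → (2.32, 0.58) − 0.04·(12.76, 0) = (1.8096, 0.58)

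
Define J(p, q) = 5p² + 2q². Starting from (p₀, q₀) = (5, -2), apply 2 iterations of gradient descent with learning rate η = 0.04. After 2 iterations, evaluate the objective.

∇J = (10p, 4q)
(p₁, q₁) = (5, -2) − 0.04·(50, -8) = (3, -1.68)
(p₂, q₂) = (3, -1.68) − 0.04·(30, -6.72) = (1.8, -1.4112)
J(1.8, -1.4112) = 20.18297088

20.18297088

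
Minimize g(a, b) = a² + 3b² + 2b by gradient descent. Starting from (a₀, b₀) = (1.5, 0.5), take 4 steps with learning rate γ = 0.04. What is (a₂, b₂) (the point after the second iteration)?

(1.2696, 0.148)

∇g = (2a, 6b + 2)
(a₁, b₁) = (1.5, 0.5) − 0.04·(3, 5) = (1.38, 0.3)
(a₂, b₂) = (1.38, 0.3) − 0.04·(2.76, 3.8) = (1.2696, 0.148)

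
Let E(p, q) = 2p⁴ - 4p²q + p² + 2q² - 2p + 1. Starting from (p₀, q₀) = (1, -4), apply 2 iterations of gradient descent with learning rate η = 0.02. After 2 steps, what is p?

0.11552

∇E = (8p³ - 8pq + 2p - 2, -4p² + 4q)
Step 1: at (1, -4), ∇E = (40, -20) → (1, -4) − 0.02·(40, -20) = (0.2, -3.6)
Step 2: at (0.2, -3.6), ∇E = (4.224, -14.56) → (0.2, -3.6) − 0.02·(4.224, -14.56) = (0.11552, -3.3088)
p = 0.11552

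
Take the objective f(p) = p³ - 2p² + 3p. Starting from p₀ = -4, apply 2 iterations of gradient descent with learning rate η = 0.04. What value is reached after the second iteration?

f′(p) = 3p² - 4p + 3
Step 1: f′(-4) = 67; p₁ = -4 − 0.04·67 = -6.68
Step 2: f′(-6.68) = 163.5872; p₂ = -6.68 − 0.04·163.5872 = -13.223488

-13.223488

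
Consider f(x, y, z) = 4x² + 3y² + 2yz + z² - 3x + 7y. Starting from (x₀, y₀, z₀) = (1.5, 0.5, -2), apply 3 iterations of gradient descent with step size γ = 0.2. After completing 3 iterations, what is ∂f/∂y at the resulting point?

∇f = (8x - 3, 6y + 2z + 7, 2y + 2z)
(x₁, y₁, z₁) = (1.5, 0.5, -2) − 0.2·(9, 6, -3) = (-0.3, -0.7, -1.4)
(x₂, y₂, z₂) = (-0.3, -0.7, -1.4) − 0.2·(-5.4, 0, -4.2) = (0.78, -0.7, -0.56)
(x₃, y₃, z₃) = (0.78, -0.7, -0.56) − 0.2·(3.24, 1.68, -2.52) = (0.132, -1.036, -0.056)
∂f/∂y at (0.132, -1.036, -0.056) = 0.672

0.672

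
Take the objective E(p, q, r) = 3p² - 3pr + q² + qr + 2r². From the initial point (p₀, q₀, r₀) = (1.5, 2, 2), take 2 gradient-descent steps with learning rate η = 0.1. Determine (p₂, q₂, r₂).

∇E = (6p - 3r, 2q + r, -3p + q + 4r)
Step 1: at (1.5, 2, 2), ∇E = (3, 6, 5.5) → (1.5, 2, 2) − 0.1·(3, 6, 5.5) = (1.2, 1.4, 1.45)
Step 2: at (1.2, 1.4, 1.45), ∇E = (2.85, 4.25, 3.6) → (1.2, 1.4, 1.45) − 0.1·(2.85, 4.25, 3.6) = (0.915, 0.975, 1.09)

(0.915, 0.975, 1.09)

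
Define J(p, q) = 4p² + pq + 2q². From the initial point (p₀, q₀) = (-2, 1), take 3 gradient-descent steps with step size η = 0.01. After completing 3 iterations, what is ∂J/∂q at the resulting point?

2.167735

∇J = (8p + q, p + 4q)
Step 1: at (-2, 1), ∇J = (-15, 2) → (-2, 1) − 0.01·(-15, 2) = (-1.85, 0.98)
Step 2: at (-1.85, 0.98), ∇J = (-13.82, 2.07) → (-1.85, 0.98) − 0.01·(-13.82, 2.07) = (-1.7118, 0.9593)
Step 3: at (-1.7118, 0.9593), ∇J = (-12.7351, 2.1254) → (-1.7118, 0.9593) − 0.01·(-12.7351, 2.1254) = (-1.584449, 0.938046)
∂J/∂q at (-1.584449, 0.938046) = 2.167735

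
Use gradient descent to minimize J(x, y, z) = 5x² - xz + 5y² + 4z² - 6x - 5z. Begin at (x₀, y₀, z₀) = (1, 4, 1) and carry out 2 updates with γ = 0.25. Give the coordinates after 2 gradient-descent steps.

(1.25, 9, 0.8125)

∇J = (10x - z - 6, 10y, -x + 8z - 5)
Step 1: at (1, 4, 1), ∇J = (3, 40, 2) → (1, 4, 1) − 0.25·(3, 40, 2) = (0.25, -6, 0.5)
Step 2: at (0.25, -6, 0.5), ∇J = (-4, -60, -1.25) → (0.25, -6, 0.5) − 0.25·(-4, -60, -1.25) = (1.25, 9, 0.8125)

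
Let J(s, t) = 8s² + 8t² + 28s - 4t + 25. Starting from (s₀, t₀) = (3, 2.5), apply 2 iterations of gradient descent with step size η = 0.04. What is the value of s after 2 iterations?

-1.1344

∇J = (16s + 28, 16t - 4)
Step 1: at (3, 2.5), ∇J = (76, 36) → (3, 2.5) − 0.04·(76, 36) = (-0.04, 1.06)
Step 2: at (-0.04, 1.06), ∇J = (27.36, 12.96) → (-0.04, 1.06) − 0.04·(27.36, 12.96) = (-1.1344, 0.5416)
s = -1.1344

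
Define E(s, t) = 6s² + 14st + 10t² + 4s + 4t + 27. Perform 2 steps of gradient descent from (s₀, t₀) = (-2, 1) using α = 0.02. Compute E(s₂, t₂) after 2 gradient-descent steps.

28.04210432

∇E = (12s + 14t + 4, 14s + 20t + 4)
(s₁, t₁) = (-2, 1) − 0.02·(-6, -4) = (-1.88, 1.08)
(s₂, t₂) = (-1.88, 1.08) − 0.02·(-3.44, -0.72) = (-1.8112, 1.0944)
E(-1.8112, 1.0944) = 28.04210432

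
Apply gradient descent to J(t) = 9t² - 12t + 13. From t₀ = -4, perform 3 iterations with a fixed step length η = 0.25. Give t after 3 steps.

J′(t) = 18t - 12
t₁ = -4 − 0.25·(-84) = 17
t₂ = 17 − 0.25·294 = -56.5
t₃ = -56.5 − 0.25·(-1029) = 200.75

200.75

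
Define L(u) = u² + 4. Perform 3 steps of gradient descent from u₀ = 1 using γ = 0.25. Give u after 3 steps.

L′(u) = 2u
u₁ = 1 − 0.25·2 = 0.5
u₂ = 0.5 − 0.25·1 = 0.25
u₃ = 0.25 − 0.25·0.5 = 0.125

0.125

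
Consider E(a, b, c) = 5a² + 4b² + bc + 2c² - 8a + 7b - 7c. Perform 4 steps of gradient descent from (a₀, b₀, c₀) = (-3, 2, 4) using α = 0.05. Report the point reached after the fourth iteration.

∇E = (10a - 8, 8b + c + 7, b + 4c - 7)
(a₁, b₁, c₁) = (-3, 2, 4) − 0.05·(-38, 27, 11) = (-1.1, 0.65, 3.45)
(a₂, b₂, c₂) = (-1.1, 0.65, 3.45) − 0.05·(-19, 15.65, 7.45) = (-0.15, -0.1325, 3.0775)
(a₃, b₃, c₃) = (-0.15, -0.1325, 3.0775) − 0.05·(-9.5, 9.0175, 5.1775) = (0.325, -0.583375, 2.818625)
(a₄, b₄, c₄) = (0.325, -0.583375, 2.818625) − 0.05·(-4.75, 5.151625, 3.691125) = (0.5625, -0.84095625, 2.63406875)

(0.5625, -0.84095625, 2.63406875)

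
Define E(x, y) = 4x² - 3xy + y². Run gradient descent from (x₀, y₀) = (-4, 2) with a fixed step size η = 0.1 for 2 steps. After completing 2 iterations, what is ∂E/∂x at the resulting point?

∇E = (8x - 3y, -3x + 2y)
(x₁, y₁) = (-4, 2) − 0.1·(-38, 16) = (-0.2, 0.4)
(x₂, y₂) = (-0.2, 0.4) − 0.1·(-2.8, 1.4) = (0.08, 0.26)
∂E/∂x at (0.08, 0.26) = -0.14

-0.14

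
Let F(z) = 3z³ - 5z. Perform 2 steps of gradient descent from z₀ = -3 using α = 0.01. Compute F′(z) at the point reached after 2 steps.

218.417352911104

F′(z) = 9z² - 5
z₁ = -3 − 0.01·76 = -3.76
z₂ = -3.76 − 0.01·122.2384 = -4.982384
F′(z) at (-4.982384) = 218.417352911104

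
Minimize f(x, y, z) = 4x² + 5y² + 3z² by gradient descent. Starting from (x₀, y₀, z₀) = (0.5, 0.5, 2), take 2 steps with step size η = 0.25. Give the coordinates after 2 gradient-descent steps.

(0.5, 1.125, 0.5)

∇f = (8x, 10y, 6z)
(x₁, y₁, z₁) = (0.5, 0.5, 2) − 0.25·(4, 5, 12) = (-0.5, -0.75, -1)
(x₂, y₂, z₂) = (-0.5, -0.75, -1) − 0.25·(-4, -7.5, -6) = (0.5, 1.125, 0.5)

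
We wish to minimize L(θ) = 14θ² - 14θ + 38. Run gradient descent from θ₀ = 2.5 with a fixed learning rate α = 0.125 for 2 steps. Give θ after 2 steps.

13

L′(θ) = 28θ - 14
Step 1: L′(2.5) = 56; θ₁ = 2.5 − 0.125·56 = -4.5
Step 2: L′(-4.5) = -140; θ₂ = -4.5 − 0.125·(-140) = 13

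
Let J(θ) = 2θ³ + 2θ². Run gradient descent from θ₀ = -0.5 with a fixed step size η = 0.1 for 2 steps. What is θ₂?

J′(θ) = 6θ² + 4θ
θ₁ = -0.5 − 0.1·(-0.5) = -0.45
θ₂ = -0.45 − 0.1·(-0.585) = -0.3915

-0.3915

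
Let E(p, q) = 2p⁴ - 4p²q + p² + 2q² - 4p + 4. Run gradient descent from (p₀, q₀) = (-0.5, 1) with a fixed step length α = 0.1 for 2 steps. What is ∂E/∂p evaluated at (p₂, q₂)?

-4.022392676352

∇E = (8p³ - 8pq + 2p - 4, -4p² + 4q)
(p₁, q₁) = (-0.5, 1) − 0.1·(-2, 3) = (-0.3, 0.7)
(p₂, q₂) = (-0.3, 0.7) − 0.1·(-3.136, 2.44) = (0.0136, 0.456)
∂E/∂p at (0.0136, 0.456) = -4.022392676352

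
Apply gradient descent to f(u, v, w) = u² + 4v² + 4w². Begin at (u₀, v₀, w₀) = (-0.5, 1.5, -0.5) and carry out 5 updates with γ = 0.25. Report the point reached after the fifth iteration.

∇f = (2u, 8v, 8w)
(u₁, v₁, w₁) = (-0.5, 1.5, -0.5) − 0.25·(-1, 12, -4) = (-0.25, -1.5, 0.5)
(u₂, v₂, w₂) = (-0.25, -1.5, 0.5) − 0.25·(-0.5, -12, 4) = (-0.125, 1.5, -0.5)
(u₃, v₃, w₃) = (-0.125, 1.5, -0.5) − 0.25·(-0.25, 12, -4) = (-0.0625, -1.5, 0.5)
(u₄, v₄, w₄) = (-0.0625, -1.5, 0.5) − 0.25·(-0.125, -12, 4) = (-0.03125, 1.5, -0.5)
(u₅, v₅, w₅) = (-0.03125, 1.5, -0.5) − 0.25·(-0.0625, 12, -4) = (-0.015625, -1.5, 0.5)

(-0.015625, -1.5, 0.5)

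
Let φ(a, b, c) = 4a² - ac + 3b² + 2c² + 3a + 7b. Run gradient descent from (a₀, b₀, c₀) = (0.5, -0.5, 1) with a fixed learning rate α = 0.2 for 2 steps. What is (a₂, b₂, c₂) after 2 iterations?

∇φ = (8a - c + 3, 6b + 7, -a + 4c)
(a₁, b₁, c₁) = (0.5, -0.5, 1) − 0.2·(6, 4, 3.5) = (-0.7, -1.3, 0.3)
(a₂, b₂, c₂) = (-0.7, -1.3, 0.3) − 0.2·(-2.9, -0.8, 1.9) = (-0.12, -1.14, -0.08)

(-0.12, -1.14, -0.08)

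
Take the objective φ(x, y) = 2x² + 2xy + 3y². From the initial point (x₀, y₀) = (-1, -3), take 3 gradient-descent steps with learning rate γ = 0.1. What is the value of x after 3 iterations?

0.2

∇φ = (4x + 2y, 2x + 6y)
Step 1: at (-1, -3), ∇φ = (-10, -20) → (-1, -3) − 0.1·(-10, -20) = (0, -1)
Step 2: at (0, -1), ∇φ = (-2, -6) → (0, -1) − 0.1·(-2, -6) = (0.2, -0.4)
Step 3: at (0.2, -0.4), ∇φ = (0, -2) → (0.2, -0.4) − 0.1·(0, -2) = (0.2, -0.2)
x = 0.2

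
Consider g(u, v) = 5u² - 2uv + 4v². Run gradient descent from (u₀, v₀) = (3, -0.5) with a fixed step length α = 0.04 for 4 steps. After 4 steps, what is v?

∇g = (10u - 2v, -2u + 8v)
(u₁, v₁) = (3, -0.5) − 0.04·(31, -10) = (1.76, -0.1)
(u₂, v₂) = (1.76, -0.1) − 0.04·(17.8, -4.32) = (1.048, 0.0728)
(u₃, v₃) = (1.048, 0.0728) − 0.04·(10.3344, -1.5136) = (0.634624, 0.133344)
(u₄, v₄) = (0.634624, 0.133344) − 0.04·(6.079552, -0.202496) = (0.39144192, 0.14144384)
v = 0.14144384

0.14144384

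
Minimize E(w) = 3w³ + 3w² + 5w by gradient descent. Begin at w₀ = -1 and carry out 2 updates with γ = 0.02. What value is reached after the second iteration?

-1.363008

E′(w) = 9w² + 6w + 5
w₁ = -1 − 0.02·8 = -1.16
w₂ = -1.16 − 0.02·10.1504 = -1.363008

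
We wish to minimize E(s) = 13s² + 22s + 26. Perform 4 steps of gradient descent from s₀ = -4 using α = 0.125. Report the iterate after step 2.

-16.8125

E′(s) = 26s + 22
Step 1: E′(-4) = -82; s₁ = -4 − 0.125·(-82) = 6.25
Step 2: E′(6.25) = 184.5; s₂ = 6.25 − 0.125·184.5 = -16.8125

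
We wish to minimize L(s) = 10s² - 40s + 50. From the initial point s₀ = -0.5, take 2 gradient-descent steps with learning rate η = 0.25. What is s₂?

-38

L′(s) = 20s - 40
s₁ = -0.5 − 0.25·(-50) = 12
s₂ = 12 − 0.25·200 = -38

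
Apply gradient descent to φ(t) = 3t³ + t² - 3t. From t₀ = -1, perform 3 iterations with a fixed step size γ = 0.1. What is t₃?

φ′(t) = 9t² + 2t - 3
t₁ = -1 − 0.1·4 = -1.4
t₂ = -1.4 − 0.1·11.84 = -2.584
t₃ = -2.584 − 0.1·51.925504 = -7.7765504

-7.7765504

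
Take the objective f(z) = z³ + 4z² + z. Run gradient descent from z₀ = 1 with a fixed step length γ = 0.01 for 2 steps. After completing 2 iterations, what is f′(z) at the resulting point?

9.019185814272

f′(z) = 3z² + 8z + 1
Step 1: f′(1) = 12; z₁ = 1 − 0.01·12 = 0.88
Step 2: f′(0.88) = 10.3632; z₂ = 0.88 − 0.01·10.3632 = 0.776368
f′(z) at (0.776368) = 9.019185814272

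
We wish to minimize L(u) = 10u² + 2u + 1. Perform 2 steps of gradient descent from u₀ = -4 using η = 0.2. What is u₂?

L′(u) = 20u + 2
u₁ = -4 − 0.2·(-78) = 11.6
u₂ = 11.6 − 0.2·234 = -35.2

-35.2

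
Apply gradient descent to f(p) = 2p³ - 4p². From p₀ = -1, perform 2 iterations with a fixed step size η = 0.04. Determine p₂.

f′(p) = 6p² - 8p
p₁ = -1 − 0.04·14 = -1.56
p₂ = -1.56 − 0.04·27.0816 = -2.643264

-2.643264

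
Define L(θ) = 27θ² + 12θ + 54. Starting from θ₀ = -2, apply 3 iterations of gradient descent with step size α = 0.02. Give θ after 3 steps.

L′(θ) = 54θ + 12
θ₁ = -2 − 0.02·(-96) = -0.08
θ₂ = -0.08 − 0.02·7.68 = -0.2336
θ₃ = -0.2336 − 0.02·(-0.6144) = -0.221312

-0.221312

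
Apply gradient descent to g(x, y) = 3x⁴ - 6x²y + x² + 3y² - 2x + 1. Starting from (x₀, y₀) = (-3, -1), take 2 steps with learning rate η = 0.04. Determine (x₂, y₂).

∇g = (12x³ - 12xy + 2x - 2, -6x² + 6y)
Step 1: at (-3, -1), ∇g = (-368, -60) → (-3, -1) − 0.04·(-368, -60) = (11.72, 1.4)
Step 2: at (11.72, 1.4), ∇g = (19142.629376, -815.7504) → (11.72, 1.4) − 0.04·(19142.629376, -815.7504) = (-753.98517504, 34.030016)

(-753.98517504, 34.030016)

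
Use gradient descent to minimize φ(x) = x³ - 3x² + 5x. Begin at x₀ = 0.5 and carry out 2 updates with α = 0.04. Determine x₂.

0.265348

φ′(x) = 3x² - 6x + 5
Step 1: φ′(0.5) = 2.75; x₁ = 0.5 − 0.04·2.75 = 0.39
Step 2: φ′(0.39) = 3.1163; x₂ = 0.39 − 0.04·3.1163 = 0.265348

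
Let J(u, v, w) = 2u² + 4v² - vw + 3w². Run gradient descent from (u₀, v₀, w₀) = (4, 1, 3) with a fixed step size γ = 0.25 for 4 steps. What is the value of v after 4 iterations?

-0.27734375

∇J = (4u, 8v - w, -v + 6w)
Step 1: at (4, 1, 3), ∇J = (16, 5, 17) → (4, 1, 3) − 0.25·(16, 5, 17) = (0, -0.25, -1.25)
Step 2: at (0, -0.25, -1.25), ∇J = (0, -0.75, -7.25) → (0, -0.25, -1.25) − 0.25·(0, -0.75, -7.25) = (0, -0.0625, 0.5625)
Step 3: at (0, -0.0625, 0.5625), ∇J = (0, -1.0625, 3.4375) → (0, -0.0625, 0.5625) − 0.25·(0, -1.0625, 3.4375) = (0, 0.203125, -0.296875)
Step 4: at (0, 0.203125, -0.296875), ∇J = (0, 1.921875, -1.984375) → (0, 0.203125, -0.296875) − 0.25·(0, 1.921875, -1.984375) = (0, -0.27734375, 0.19921875)
v = -0.27734375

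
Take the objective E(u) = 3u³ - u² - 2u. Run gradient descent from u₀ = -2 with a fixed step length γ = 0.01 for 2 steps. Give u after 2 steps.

-2.917396

E′(u) = 9u² - 2u - 2
Step 1: E′(-2) = 38; u₁ = -2 − 0.01·38 = -2.38
Step 2: E′(-2.38) = 53.7396; u₂ = -2.38 − 0.01·53.7396 = -2.917396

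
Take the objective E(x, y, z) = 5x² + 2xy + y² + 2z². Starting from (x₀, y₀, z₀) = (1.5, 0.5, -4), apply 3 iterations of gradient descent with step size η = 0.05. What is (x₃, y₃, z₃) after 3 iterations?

(0.14, 0.148, -2.048)

∇E = (10x + 2y, 2x + 2y, 4z)
(x₁, y₁, z₁) = (1.5, 0.5, -4) − 0.05·(16, 4, -16) = (0.7, 0.3, -3.2)
(x₂, y₂, z₂) = (0.7, 0.3, -3.2) − 0.05·(7.6, 2, -12.8) = (0.32, 0.2, -2.56)
(x₃, y₃, z₃) = (0.32, 0.2, -2.56) − 0.05·(3.6, 1.04, -10.24) = (0.14, 0.148, -2.048)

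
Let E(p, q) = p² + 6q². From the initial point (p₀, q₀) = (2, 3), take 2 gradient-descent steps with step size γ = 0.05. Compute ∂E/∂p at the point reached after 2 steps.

3.24

∇E = (2p, 12q)
Step 1: at (2, 3), ∇E = (4, 36) → (2, 3) − 0.05·(4, 36) = (1.8, 1.2)
Step 2: at (1.8, 1.2), ∇E = (3.6, 14.4) → (1.8, 1.2) − 0.05·(3.6, 14.4) = (1.62, 0.48)
∂E/∂p at (1.62, 0.48) = 3.24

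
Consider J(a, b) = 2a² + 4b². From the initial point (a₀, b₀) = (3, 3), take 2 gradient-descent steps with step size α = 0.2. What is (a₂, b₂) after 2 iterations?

∇J = (4a, 8b)
(a₁, b₁) = (3, 3) − 0.2·(12, 24) = (0.6, -1.8)
(a₂, b₂) = (0.6, -1.8) − 0.2·(2.4, -14.4) = (0.12, 1.08)

(0.12, 1.08)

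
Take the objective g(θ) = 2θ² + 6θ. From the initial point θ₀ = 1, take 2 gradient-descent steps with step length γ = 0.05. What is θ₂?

g′(θ) = 4θ + 6
Step 1: g′(1) = 10; θ₁ = 1 − 0.05·10 = 0.5
Step 2: g′(0.5) = 8; θ₂ = 0.5 − 0.05·8 = 0.1

0.1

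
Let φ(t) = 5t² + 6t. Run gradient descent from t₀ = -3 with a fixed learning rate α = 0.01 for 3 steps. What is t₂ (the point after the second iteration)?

φ′(t) = 10t + 6
t₁ = -3 − 0.01·(-24) = -2.76
t₂ = -2.76 − 0.01·(-21.6) = -2.544

-2.544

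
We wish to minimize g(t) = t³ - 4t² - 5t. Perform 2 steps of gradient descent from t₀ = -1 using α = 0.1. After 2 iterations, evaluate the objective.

g′(t) = 3t² - 8t - 5
Step 1: g′(-1) = 6; t₁ = -1 − 0.1·6 = -1.6
Step 2: g′(-1.6) = 15.48; t₂ = -1.6 − 0.1·15.48 = -3.148
g(-3.148) = -55.095993792

-55.095993792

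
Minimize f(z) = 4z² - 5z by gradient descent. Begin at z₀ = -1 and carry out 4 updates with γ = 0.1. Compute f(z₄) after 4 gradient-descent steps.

-1.56247296

f′(z) = 8z - 5
Step 1: f′(-1) = -13; z₁ = -1 − 0.1·(-13) = 0.3
Step 2: f′(0.3) = -2.6; z₂ = 0.3 − 0.1·(-2.6) = 0.56
Step 3: f′(0.56) = -0.52; z₃ = 0.56 − 0.1·(-0.52) = 0.612
Step 4: f′(0.612) = -0.104; z₄ = 0.612 − 0.1·(-0.104) = 0.6224
f(0.6224) = -1.56247296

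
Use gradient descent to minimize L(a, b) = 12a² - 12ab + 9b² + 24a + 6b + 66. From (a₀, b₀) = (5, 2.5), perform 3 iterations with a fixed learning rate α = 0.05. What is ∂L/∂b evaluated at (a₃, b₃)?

∇L = (24a - 12b + 24, -12a + 18b + 6)
(a₁, b₁) = (5, 2.5) − 0.05·(114, -9) = (-0.7, 2.95)
(a₂, b₂) = (-0.7, 2.95) − 0.05·(-28.2, 67.5) = (0.71, -0.425)
(a₃, b₃) = (0.71, -0.425) − 0.05·(46.14, -10.17) = (-1.597, 0.0835)
∂L/∂b at (-1.597, 0.0835) = 26.667

26.667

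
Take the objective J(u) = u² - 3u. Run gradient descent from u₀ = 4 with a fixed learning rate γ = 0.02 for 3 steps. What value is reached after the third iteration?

3.71184

J′(u) = 2u - 3
u₁ = 4 − 0.02·5 = 3.9
u₂ = 3.9 − 0.02·4.8 = 3.804
u₃ = 3.804 − 0.02·4.608 = 3.71184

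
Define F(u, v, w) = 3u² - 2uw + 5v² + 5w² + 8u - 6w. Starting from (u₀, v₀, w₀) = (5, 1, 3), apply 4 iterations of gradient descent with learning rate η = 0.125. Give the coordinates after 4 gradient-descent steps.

∇F = (6u - 2w + 8, 10v, -2u + 10w - 6)
Step 1: at (5, 1, 3), ∇F = (32, 10, 14) → (5, 1, 3) − 0.125·(32, 10, 14) = (1, -0.25, 1.25)
Step 2: at (1, -0.25, 1.25), ∇F = (11.5, -2.5, 4.5) → (1, -0.25, 1.25) − 0.125·(11.5, -2.5, 4.5) = (-0.4375, 0.0625, 0.6875)
Step 3: at (-0.4375, 0.0625, 0.6875), ∇F = (4, 0.625, 1.75) → (-0.4375, 0.0625, 0.6875) − 0.125·(4, 0.625, 1.75) = (-0.9375, -0.015625, 0.46875)
Step 4: at (-0.9375, -0.015625, 0.46875), ∇F = (1.4375, -0.15625, 0.5625) → (-0.9375, -0.015625, 0.46875) − 0.125·(1.4375, -0.15625, 0.5625) = (-1.1171875, 0.00390625, 0.3984375)

(-1.1171875, 0.00390625, 0.3984375)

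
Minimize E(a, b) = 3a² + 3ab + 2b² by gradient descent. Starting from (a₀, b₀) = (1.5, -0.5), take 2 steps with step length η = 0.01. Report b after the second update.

-0.54675

∇E = (6a + 3b, 3a + 4b)
(a₁, b₁) = (1.5, -0.5) − 0.01·(7.5, 2.5) = (1.425, -0.525)
(a₂, b₂) = (1.425, -0.525) − 0.01·(6.975, 2.175) = (1.35525, -0.54675)
b = -0.54675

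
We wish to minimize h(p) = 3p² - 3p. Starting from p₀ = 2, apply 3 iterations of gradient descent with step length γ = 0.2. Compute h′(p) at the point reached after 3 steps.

-0.072

h′(p) = 6p - 3
Step 1: h′(2) = 9; p₁ = 2 − 0.2·9 = 0.2
Step 2: h′(0.2) = -1.8; p₂ = 0.2 − 0.2·(-1.8) = 0.56
Step 3: h′(0.56) = 0.36; p₃ = 0.56 − 0.2·0.36 = 0.488
h′(p) at (0.488) = -0.072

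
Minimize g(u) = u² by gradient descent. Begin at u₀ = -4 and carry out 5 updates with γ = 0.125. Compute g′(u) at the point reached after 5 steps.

-1.8984375

g′(u) = 2u
Step 1: g′(-4) = -8; u₁ = -4 − 0.125·(-8) = -3
Step 2: g′(-3) = -6; u₂ = -3 − 0.125·(-6) = -2.25
Step 3: g′(-2.25) = -4.5; u₃ = -2.25 − 0.125·(-4.5) = -1.6875
Step 4: g′(-1.6875) = -3.375; u₄ = -1.6875 − 0.125·(-3.375) = -1.265625
Step 5: g′(-1.265625) = -2.53125; u₅ = -1.265625 − 0.125·(-2.53125) = -0.94921875
g′(u) at (-0.94921875) = -1.8984375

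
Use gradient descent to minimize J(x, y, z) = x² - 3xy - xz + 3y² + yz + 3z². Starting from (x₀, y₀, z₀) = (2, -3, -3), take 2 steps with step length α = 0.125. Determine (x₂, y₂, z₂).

∇J = (2x - 3y - z, -3x + 6y + z, -x + y + 6z)
(x₁, y₁, z₁) = (2, -3, -3) − 0.125·(16, -27, -23) = (0, 0.375, -0.125)
(x₂, y₂, z₂) = (0, 0.375, -0.125) − 0.125·(-1, 2.125, -0.375) = (0.125, 0.109375, -0.078125)

(0.125, 0.109375, -0.078125)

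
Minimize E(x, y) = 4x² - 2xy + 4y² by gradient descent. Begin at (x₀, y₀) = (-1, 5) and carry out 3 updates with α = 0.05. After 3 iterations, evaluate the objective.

∇E = (8x - 2y, -2x + 8y)
(x₁, y₁) = (-1, 5) − 0.05·(-18, 42) = (-0.1, 2.9)
(x₂, y₂) = (-0.1, 2.9) − 0.05·(-6.6, 23.4) = (0.23, 1.73)
(x₃, y₃) = (0.23, 1.73) − 0.05·(-1.62, 13.38) = (0.311, 1.061)
E(0.311, 1.061) = 4.229826

4.229826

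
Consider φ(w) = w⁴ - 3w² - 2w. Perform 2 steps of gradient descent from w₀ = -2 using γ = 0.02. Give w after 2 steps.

-1.40348672

φ′(w) = 4w³ - 6w - 2
w₁ = -2 − 0.02·(-22) = -1.56
w₂ = -1.56 − 0.02·(-7.825664) = -1.40348672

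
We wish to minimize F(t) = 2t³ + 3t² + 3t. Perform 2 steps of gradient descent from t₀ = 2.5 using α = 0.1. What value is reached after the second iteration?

-7.1015

F′(t) = 6t² + 6t + 3
Step 1: F′(2.5) = 55.5; t₁ = 2.5 − 0.1·55.5 = -3.05
Step 2: F′(-3.05) = 40.515; t₂ = -3.05 − 0.1·40.515 = -7.1015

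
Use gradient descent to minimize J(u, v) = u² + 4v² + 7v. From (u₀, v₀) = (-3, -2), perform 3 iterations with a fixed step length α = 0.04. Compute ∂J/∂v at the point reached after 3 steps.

∇J = (2u, 8v + 7)
(u₁, v₁) = (-3, -2) − 0.04·(-6, -9) = (-2.76, -1.64)
(u₂, v₂) = (-2.76, -1.64) − 0.04·(-5.52, -6.12) = (-2.5392, -1.3952)
(u₃, v₃) = (-2.5392, -1.3952) − 0.04·(-5.0784, -4.1616) = (-2.336064, -1.228736)
∂J/∂v at (-2.336064, -1.228736) = -2.829888

-2.829888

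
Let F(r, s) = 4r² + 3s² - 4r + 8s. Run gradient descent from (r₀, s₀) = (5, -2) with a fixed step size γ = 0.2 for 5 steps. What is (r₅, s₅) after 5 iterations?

∇F = (8r - 4, 6s + 8)
Step 1: at (5, -2), ∇F = (36, -4) → (5, -2) − 0.2·(36, -4) = (-2.2, -1.2)
Step 2: at (-2.2, -1.2), ∇F = (-21.6, 0.8) → (-2.2, -1.2) − 0.2·(-21.6, 0.8) = (2.12, -1.36)
Step 3: at (2.12, -1.36), ∇F = (12.96, -0.16) → (2.12, -1.36) − 0.2·(12.96, -0.16) = (-0.472, -1.328)
Step 4: at (-0.472, -1.328), ∇F = (-7.776, 0.032) → (-0.472, -1.328) − 0.2·(-7.776, 0.032) = (1.0832, -1.3344)
Step 5: at (1.0832, -1.3344), ∇F = (4.6656, -0.0064) → (1.0832, -1.3344) − 0.2·(4.6656, -0.0064) = (0.15008, -1.33312)

(0.15008, -1.33312)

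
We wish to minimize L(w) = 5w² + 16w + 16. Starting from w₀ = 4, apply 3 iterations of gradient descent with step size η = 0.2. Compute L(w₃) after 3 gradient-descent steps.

160

L′(w) = 10w + 16
w₁ = 4 − 0.2·56 = -7.2
w₂ = -7.2 − 0.2·(-56) = 4
w₃ = 4 − 0.2·56 = -7.2
L(-7.2) = 160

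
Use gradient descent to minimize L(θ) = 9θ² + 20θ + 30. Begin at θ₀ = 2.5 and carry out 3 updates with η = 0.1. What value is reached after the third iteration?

-2.96

L′(θ) = 18θ + 20
Step 1: L′(2.5) = 65; θ₁ = 2.5 − 0.1·65 = -4
Step 2: L′(-4) = -52; θ₂ = -4 − 0.1·(-52) = 1.2
Step 3: L′(1.2) = 41.6; θ₃ = 1.2 − 0.1·41.6 = -2.96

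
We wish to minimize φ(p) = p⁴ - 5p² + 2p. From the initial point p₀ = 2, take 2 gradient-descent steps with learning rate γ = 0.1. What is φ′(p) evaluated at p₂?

-4.085800370176

φ′(p) = 4p³ - 10p + 2
Step 1: φ′(2) = 14; p₁ = 2 − 0.1·14 = 0.6
Step 2: φ′(0.6) = -3.136; p₂ = 0.6 − 0.1·(-3.136) = 0.9136
φ′(p) at (0.9136) = -4.085800370176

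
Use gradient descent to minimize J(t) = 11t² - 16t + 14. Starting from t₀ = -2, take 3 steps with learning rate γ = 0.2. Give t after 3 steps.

J′(t) = 22t - 16
t₁ = -2 − 0.2·(-60) = 10
t₂ = 10 − 0.2·204 = -30.8
t₃ = -30.8 − 0.2·(-693.6) = 107.92

107.92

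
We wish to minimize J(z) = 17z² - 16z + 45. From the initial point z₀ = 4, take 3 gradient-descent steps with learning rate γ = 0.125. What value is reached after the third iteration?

J′(z) = 34z - 16
Step 1: J′(4) = 120; z₁ = 4 − 0.125·120 = -11
Step 2: J′(-11) = -390; z₂ = -11 − 0.125·(-390) = 37.75
Step 3: J′(37.75) = 1267.5; z₃ = 37.75 − 0.125·1267.5 = -120.6875

-120.6875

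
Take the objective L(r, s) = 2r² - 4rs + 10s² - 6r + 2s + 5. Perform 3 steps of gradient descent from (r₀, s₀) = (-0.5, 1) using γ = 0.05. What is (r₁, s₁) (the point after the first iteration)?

∇L = (4r - 4s - 6, -4r + 20s + 2)
(r₁, s₁) = (-0.5, 1) − 0.05·(-12, 24) = (0.1, -0.2)

(0.1, -0.2)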